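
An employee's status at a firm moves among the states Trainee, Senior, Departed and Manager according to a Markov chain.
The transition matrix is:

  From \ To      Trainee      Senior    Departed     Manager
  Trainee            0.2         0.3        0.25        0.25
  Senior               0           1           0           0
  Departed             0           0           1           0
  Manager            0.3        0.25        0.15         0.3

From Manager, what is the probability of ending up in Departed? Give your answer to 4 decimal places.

Let h(s) be the probability of absorption at Departed starting from transient state s. Then h(Departed) = 1 and h(Senior) = 0. By first-step analysis:
h(Trainee) = 0.2·h(Trainee) + 0.3·0 + 0.25·1 + 0.25·h(Manager)
h(Manager) = 0.3·h(Trainee) + 0.25·0 + 0.15·1 + 0.3·h(Manager)
Solving: h(Trainee) = 0.4381, h(Manager) = 0.4021.
Starting from Manager, the probability is 0.4021.

0.4021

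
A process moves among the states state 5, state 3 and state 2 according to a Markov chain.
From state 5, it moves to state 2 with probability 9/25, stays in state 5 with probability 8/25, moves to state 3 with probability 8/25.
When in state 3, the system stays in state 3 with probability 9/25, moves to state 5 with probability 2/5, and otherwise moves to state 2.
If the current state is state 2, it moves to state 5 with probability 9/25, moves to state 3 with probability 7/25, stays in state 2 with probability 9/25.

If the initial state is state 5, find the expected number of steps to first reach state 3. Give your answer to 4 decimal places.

Let t(s) be the expected number of steps to first reach state 3 from state s, with t(state 3) = 0. Conditioning on the first step:
t(state 5) = 1 + 0.32·t(state 5) + 0.36·t(state 2)
t(state 2) = 1 + 0.36·t(state 5) + 0.36·t(state 2)
Solving: t(state 5) = 3.2723, t(state 2) = 3.4031.
Expected steps from state 5 to state 3: 3.2723.

3.2723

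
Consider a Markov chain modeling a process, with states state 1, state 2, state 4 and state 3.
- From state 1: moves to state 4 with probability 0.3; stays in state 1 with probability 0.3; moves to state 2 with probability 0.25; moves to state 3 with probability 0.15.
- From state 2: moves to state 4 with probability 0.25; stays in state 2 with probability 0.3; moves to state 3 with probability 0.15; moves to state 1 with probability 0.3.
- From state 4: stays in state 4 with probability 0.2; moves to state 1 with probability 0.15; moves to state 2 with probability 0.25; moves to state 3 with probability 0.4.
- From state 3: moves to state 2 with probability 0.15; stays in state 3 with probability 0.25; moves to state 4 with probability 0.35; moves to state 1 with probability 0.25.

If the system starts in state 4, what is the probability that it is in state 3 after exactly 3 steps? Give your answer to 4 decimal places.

Propagate the distribution vector 3 steps from state 4.
After 0 steps: (0.0000, 0.0000, 1.0000, 0.0000)
After 1 step: (0.1500, 0.2500, 0.2000, 0.4000)
After 2 steps: (0.2500, 0.2225, 0.2875, 0.2400)
After 3 steps: (0.2449, 0.2371, 0.2721, 0.2459)
P(in state 3 after 3 steps) = 0.2459

0.2459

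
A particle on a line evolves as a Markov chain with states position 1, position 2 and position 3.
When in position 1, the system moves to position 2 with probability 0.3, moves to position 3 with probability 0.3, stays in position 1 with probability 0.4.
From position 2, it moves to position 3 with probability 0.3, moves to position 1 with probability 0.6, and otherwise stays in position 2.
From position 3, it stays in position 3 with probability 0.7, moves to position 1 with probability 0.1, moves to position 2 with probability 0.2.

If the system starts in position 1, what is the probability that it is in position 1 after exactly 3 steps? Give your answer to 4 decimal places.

Propagate the distribution vector 3 steps from position 1.
After 0 steps: (1.0000, 0.0000, 0.0000)
After 1 step: (0.4000, 0.3000, 0.3000)
After 2 steps: (0.3700, 0.2100, 0.4200)
After 3 steps: (0.3160, 0.2160, 0.4680)
P(in position 1 after 3 steps) = 0.3160

0.3160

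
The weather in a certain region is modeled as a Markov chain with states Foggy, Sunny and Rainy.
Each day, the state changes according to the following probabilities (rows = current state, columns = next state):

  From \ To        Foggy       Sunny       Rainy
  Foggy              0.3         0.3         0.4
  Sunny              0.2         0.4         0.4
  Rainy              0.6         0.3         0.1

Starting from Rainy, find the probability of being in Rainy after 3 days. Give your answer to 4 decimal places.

Propagate the distribution vector 3 days from Rainy.
After 0 days: (0.0000, 0.0000, 1.0000)
After 1 day: (0.6000, 0.3000, 0.1000)
After 2 days: (0.3000, 0.3300, 0.3700)
After 3 days: (0.3780, 0.3330, 0.2890)
P(in Rainy after 3 days) = 0.2890

0.2890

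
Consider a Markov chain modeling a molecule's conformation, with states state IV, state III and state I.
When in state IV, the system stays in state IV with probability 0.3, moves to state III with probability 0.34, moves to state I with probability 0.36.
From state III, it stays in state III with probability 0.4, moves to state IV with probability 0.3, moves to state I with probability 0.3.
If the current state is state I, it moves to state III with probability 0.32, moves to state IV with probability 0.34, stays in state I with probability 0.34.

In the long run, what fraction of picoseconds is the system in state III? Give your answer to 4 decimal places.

0.3546

Let the stationary distribution be π with π = πP and π_1 + π_2 + π_3 = 1.
π_1 = 0.3·π_1 + 0.3·π_2 + 0.34·π_3
π_2 = 0.34·π_1 + 0.4·π_2 + 0.32·π_3
Solving with the normalization constraint gives π = (0.3133, 0.3546, 0.3321).
So the stationary probability of state III is 0.3546.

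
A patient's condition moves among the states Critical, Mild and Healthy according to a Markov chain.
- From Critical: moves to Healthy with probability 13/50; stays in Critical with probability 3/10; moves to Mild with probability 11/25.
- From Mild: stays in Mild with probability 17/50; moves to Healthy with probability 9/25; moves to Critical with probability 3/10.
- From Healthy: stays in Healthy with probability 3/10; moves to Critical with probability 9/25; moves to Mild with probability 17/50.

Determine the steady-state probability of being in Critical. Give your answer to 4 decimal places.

0.3186

Let the stationary distribution be π with π = πP and π_1 + π_2 + π_3 = 1.
π_1 = 0.3·π_1 + 0.3·π_2 + 0.36·π_3
π_2 = 0.44·π_1 + 0.34·π_2 + 0.34·π_3
Solving with the normalization constraint gives π = (0.3186, 0.3719, 0.3096).
So the stationary probability of Critical is 0.3186.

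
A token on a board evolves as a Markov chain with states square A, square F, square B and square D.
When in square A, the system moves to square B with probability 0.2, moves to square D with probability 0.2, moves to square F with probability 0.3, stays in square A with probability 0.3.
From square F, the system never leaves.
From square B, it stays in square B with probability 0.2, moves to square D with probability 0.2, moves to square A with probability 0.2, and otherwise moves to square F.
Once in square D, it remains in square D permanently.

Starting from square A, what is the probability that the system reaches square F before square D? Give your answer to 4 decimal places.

0.6154

Let h(s) be the probability of absorption at square F starting from transient state s. Then h(square F) = 1 and h(square D) = 0. By first-step analysis:
h(square A) = 0.3·h(square A) + 0.3·1 + 0.2·h(square B) + 0.2·0
h(square B) = 0.2·h(square A) + 0.4·1 + 0.2·h(square B) + 0.2·0
Solving: h(square A) = 0.6154, h(square B) = 0.6538.
Starting from square A, the probability is 0.6154.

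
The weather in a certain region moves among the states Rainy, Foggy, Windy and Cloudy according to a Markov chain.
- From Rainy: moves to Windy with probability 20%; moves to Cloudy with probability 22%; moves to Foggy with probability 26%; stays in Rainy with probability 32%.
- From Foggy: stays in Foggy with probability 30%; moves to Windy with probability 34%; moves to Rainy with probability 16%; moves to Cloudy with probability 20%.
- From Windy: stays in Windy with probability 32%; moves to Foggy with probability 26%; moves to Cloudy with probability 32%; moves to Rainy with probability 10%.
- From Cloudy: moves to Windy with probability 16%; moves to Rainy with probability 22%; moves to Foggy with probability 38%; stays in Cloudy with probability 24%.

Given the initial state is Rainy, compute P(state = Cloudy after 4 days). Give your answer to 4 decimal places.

Propagate the distribution vector 4 days from Rainy.
After 0 days: (1.0000, 0.0000, 0.0000, 0.0000)
After 1 day: (0.3200, 0.2600, 0.2000, 0.2200)
After 2 days: (0.2124, 0.2968, 0.2516, 0.2392)
After 3 days: (0.1932, 0.3006, 0.2622, 0.2440)
After 4 days: (0.1898, 0.3013, 0.2638, 0.2451)
P(in Cloudy after 4 days) = 0.2451

0.2451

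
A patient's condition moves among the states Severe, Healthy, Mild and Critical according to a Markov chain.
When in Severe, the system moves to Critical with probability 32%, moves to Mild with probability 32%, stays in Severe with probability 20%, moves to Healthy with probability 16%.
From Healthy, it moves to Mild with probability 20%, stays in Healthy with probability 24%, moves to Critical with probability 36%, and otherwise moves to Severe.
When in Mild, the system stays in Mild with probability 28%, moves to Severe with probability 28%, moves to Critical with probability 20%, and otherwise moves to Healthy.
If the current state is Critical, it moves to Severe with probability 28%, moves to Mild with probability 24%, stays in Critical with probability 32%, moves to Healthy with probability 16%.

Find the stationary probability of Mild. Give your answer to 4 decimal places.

Let the stationary distribution be π with π = πP and π_1 + π_2 + π_3 + π_4 = 1.
π_1 = 0.2·π_1 + 0.2·π_2 + 0.28·π_3 + 0.28·π_4
π_2 = 0.16·π_1 + 0.24·π_2 + 0.24·π_3 + 0.16·π_4
π_3 = 0.32·π_1 + 0.2·π_2 + 0.28·π_3 + 0.24·π_4
Solving with the normalization constraint gives π = (0.2447, 0.1967, 0.2622, 0.2964).
So the stationary probability of Mild is 0.2622.

0.2622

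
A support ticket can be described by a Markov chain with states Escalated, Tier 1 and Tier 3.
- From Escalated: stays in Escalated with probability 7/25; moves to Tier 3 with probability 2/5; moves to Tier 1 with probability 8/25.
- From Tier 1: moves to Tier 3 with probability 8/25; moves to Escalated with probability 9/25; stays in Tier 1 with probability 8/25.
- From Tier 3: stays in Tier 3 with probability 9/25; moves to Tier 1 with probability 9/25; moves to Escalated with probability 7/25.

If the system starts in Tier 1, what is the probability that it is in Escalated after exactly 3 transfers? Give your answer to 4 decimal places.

Propagate the distribution vector 3 transfers from Tier 1.
After 0 transfers: (0.0000, 1.0000, 0.0000)
After 1 transfer: (0.3600, 0.3200, 0.3200)
After 2 transfers: (0.3056, 0.3328, 0.3616)
After 3 transfers: (0.3066, 0.3345, 0.3589)
P(in Escalated after 3 transfers) = 0.3066

0.3066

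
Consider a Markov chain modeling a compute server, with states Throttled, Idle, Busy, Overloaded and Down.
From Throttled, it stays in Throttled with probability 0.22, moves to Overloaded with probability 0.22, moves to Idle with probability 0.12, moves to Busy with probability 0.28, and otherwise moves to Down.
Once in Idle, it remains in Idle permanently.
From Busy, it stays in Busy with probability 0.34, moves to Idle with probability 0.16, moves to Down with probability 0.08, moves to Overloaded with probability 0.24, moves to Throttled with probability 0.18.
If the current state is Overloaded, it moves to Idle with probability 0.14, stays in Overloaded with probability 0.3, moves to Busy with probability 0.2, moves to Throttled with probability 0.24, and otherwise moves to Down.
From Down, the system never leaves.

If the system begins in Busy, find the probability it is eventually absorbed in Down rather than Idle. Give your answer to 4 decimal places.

0.4199

Let h(s) be the probability of absorption at Down starting from transient state s. Then h(Down) = 1 and h(Idle) = 0. By first-step analysis:
h(Throttled) = 0.22·h(Throttled) + 0.12·0 + 0.28·h(Busy) + 0.22·h(Overloaded) + 0.16·1
h(Busy) = 0.18·h(Throttled) + 0.16·0 + 0.34·h(Busy) + 0.24·h(Overloaded) + 0.08·1
h(Overloaded) = 0.24·h(Throttled) + 0.14·0 + 0.2·h(Busy) + 0.3·h(Overloaded) + 0.12·1
Solving: h(Throttled) = 0.4849, h(Busy) = 0.4199, h(Overloaded) = 0.4577.
Starting from Busy, the probability is 0.4199.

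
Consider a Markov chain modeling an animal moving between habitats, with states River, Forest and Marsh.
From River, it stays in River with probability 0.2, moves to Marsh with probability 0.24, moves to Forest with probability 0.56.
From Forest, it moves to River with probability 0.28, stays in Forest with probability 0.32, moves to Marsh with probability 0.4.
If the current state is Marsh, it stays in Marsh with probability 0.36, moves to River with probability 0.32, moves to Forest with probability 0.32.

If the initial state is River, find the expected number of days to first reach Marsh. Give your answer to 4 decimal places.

Let t(s) be the expected number of days to first reach Marsh from state s, with t(Marsh) = 0. Conditioning on the first day:
t(River) = 1 + 0.2·t(River) + 0.56·t(Forest)
t(Forest) = 1 + 0.28·t(River) + 0.32·t(Forest)
Solving: t(River) = 3.2025, t(Forest) = 2.7893.
Expected days from River to Marsh: 3.2025.

3.2025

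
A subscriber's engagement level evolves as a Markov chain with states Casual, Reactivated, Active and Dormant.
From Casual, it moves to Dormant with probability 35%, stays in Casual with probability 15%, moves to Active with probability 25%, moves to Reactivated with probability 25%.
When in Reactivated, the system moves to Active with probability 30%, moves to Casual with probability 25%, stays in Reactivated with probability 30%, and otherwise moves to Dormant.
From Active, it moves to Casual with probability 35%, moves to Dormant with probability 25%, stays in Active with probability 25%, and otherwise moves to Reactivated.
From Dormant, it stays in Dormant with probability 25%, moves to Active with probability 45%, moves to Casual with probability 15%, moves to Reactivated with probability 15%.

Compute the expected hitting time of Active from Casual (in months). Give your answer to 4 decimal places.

3.1563

Let t(s) be the expected number of months to first reach Active from state s, with t(Active) = 0. Conditioning on the first month:
t(Casual) = 1 + 0.15·t(Casual) + 0.25·t(Reactivated) + 0.35·t(Dormant)
t(Reactivated) = 1 + 0.25·t(Casual) + 0.3·t(Reactivated) + 0.15·t(Dormant)
t(Dormant) = 1 + 0.15·t(Casual) + 0.15·t(Reactivated) + 0.25·t(Dormant)
Solving: t(Casual) = 3.1563, t(Reactivated) = 3.1101, t(Dormant) = 2.5866.
Expected months from Casual to Active: 3.1563.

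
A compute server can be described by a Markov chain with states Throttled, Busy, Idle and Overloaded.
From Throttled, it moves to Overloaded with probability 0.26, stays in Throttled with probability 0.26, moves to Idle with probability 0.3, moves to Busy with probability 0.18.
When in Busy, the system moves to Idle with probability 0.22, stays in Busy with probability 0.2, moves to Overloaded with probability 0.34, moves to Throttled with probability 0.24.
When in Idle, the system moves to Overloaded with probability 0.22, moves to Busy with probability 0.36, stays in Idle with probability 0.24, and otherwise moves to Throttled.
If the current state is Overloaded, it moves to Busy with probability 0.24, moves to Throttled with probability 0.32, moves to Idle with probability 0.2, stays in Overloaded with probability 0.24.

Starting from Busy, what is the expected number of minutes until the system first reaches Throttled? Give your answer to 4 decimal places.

4.0048

Let t(s) be the expected number of minutes to first reach Throttled from state s, with t(Throttled) = 0. Conditioning on the first minute:
t(Busy) = 1 + 0.2·t(Busy) + 0.22·t(Idle) + 0.34·t(Overloaded)
t(Idle) = 1 + 0.36·t(Busy) + 0.24·t(Idle) + 0.22·t(Overloaded)
t(Overloaded) = 1 + 0.24·t(Busy) + 0.2·t(Idle) + 0.24·t(Overloaded)
Solving: t(Busy) = 4.0048, t(Idle) = 4.2863, t(Overloaded) = 3.7084.
Expected minutes from Busy to Throttled: 4.0048.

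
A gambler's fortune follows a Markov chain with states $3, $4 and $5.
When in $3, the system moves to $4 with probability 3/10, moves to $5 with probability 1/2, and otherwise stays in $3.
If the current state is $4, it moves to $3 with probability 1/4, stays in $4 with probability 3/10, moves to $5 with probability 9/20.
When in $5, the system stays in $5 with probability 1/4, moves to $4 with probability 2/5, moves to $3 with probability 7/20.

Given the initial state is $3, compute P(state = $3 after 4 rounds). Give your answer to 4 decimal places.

Propagate the distribution vector 4 rounds from $3.
After 0 rounds: (1.0000, 0.0000, 0.0000)
After 1 round: (0.2000, 0.3000, 0.5000)
After 2 rounds: (0.2900, 0.3500, 0.3600)
After 3 rounds: (0.2715, 0.3360, 0.3925)
After 4 rounds: (0.2757, 0.3393, 0.3851)
P(in $3 after 4 rounds) = 0.2757

0.2757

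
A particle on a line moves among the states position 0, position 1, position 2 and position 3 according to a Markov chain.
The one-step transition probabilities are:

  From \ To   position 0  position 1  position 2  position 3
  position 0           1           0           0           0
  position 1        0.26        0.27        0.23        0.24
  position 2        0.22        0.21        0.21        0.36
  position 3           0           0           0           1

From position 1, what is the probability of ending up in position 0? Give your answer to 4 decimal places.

Let h(s) be the probability of absorption at position 0 starting from transient state s. Then h(position 0) = 1 and h(position 3) = 0. By first-step analysis:
h(position 1) = 0.26·1 + 0.27·h(position 1) + 0.23·h(position 2) + 0.24·0
h(position 2) = 0.22·1 + 0.21·h(position 1) + 0.21·h(position 2) + 0.36·0
Solving: h(position 1) = 0.4845, h(position 2) = 0.4073.
Starting from position 1, the probability is 0.4845.

0.4845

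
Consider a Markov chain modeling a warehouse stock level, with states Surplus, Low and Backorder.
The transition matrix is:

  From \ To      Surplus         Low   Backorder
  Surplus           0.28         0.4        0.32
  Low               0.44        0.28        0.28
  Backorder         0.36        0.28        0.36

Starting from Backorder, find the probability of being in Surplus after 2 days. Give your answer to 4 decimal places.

0.3536

Sum over the intermediate state after 1 day:
P = P(Backorder→Surplus)·P(Surplus→Surplus) + P(Backorder→Low)·P(Low→Surplus) + P(Backorder→Backorder)·P(Backorder→Surplus)
  = 0.36×0.28 + 0.28×0.44 + 0.36×0.36
  = 0.1008 + 0.1232 + 0.1296 = 0.3536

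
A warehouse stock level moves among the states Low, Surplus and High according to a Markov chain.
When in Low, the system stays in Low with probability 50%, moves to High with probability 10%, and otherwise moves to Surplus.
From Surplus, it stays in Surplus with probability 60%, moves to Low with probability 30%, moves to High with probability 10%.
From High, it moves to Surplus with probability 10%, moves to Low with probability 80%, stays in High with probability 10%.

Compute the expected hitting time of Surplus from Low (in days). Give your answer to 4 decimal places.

2.7027

Let t(s) be the expected number of days to first reach Surplus from state s, with t(Surplus) = 0. Conditioning on the first day:
t(Low) = 1 + 0.5·t(Low) + 0.1·t(High)
t(High) = 1 + 0.8·t(Low) + 0.1·t(High)
Solving: t(Low) = 2.7027, t(High) = 3.5135.
Expected days from Low to Surplus: 2.7027.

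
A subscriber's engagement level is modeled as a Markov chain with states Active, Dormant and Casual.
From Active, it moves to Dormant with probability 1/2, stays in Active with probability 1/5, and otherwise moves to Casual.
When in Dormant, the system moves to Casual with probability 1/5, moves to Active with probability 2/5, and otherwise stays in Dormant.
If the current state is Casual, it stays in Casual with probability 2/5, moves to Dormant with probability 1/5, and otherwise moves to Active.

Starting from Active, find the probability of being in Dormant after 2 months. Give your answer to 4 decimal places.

0.3600

Sum over the intermediate state after 1 month:
P = P(Active→Active)·P(Active→Dormant) + P(Active→Dormant)·P(Dormant→Dormant) + P(Active→Casual)·P(Casual→Dormant)
  = 0.2×0.5 + 0.5×0.4 + 0.3×0.2
  = 0.1000 + 0.2000 + 0.0600 = 0.3600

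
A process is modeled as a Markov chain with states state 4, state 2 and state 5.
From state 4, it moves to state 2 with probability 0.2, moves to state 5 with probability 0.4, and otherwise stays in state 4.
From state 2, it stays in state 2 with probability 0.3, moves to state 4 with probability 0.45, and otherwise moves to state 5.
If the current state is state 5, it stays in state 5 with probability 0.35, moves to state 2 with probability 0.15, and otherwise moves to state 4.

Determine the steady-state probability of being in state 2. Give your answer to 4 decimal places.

Let the stationary distribution be π with π = πP and π_1 + π_2 + π_3 = 1.
π_1 = 0.4·π_1 + 0.45·π_2 + 0.5·π_3
π_2 = 0.2·π_1 + 0.3·π_2 + 0.15·π_3
Solving with the normalization constraint gives π = (0.4453, 0.2027, 0.3520).
So the stationary probability of state 2 is 0.2027.

0.2027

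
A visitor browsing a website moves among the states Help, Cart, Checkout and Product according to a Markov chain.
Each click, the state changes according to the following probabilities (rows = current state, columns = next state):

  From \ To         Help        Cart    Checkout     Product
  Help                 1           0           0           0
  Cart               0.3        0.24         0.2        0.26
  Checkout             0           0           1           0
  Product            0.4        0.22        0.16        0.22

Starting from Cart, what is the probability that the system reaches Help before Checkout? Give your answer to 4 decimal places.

0.6311

Let h(s) be the probability of absorption at Help starting from transient state s. Then h(Help) = 1 and h(Checkout) = 0. By first-step analysis:
h(Cart) = 0.3·1 + 0.24·h(Cart) + 0.2·0 + 0.26·h(Product)
h(Product) = 0.4·1 + 0.22·h(Cart) + 0.16·0 + 0.22·h(Product)
Solving: h(Cart) = 0.6311, h(Product) = 0.6908.
Starting from Cart, the probability is 0.6311.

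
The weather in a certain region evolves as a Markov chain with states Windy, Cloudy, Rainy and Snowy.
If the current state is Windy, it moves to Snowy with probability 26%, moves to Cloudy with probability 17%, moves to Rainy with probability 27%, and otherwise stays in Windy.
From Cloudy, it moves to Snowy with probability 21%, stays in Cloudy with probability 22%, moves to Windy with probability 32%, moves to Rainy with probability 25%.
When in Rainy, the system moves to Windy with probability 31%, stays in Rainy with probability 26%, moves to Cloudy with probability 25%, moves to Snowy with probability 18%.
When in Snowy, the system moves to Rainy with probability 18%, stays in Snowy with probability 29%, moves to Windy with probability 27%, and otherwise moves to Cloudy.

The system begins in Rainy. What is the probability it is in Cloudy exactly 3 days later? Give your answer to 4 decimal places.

0.2216

Propagate the distribution vector 3 days from Rainy.
After 0 days: (0.0000, 0.0000, 1.0000, 0.0000)
After 1 day: (0.3100, 0.2500, 0.2600, 0.1800)
After 2 days: (0.3022, 0.2195, 0.2462, 0.2321)
After 3 days: (0.2999, 0.2216, 0.2423, 0.2363)
P(in Cloudy after 3 days) = 0.2216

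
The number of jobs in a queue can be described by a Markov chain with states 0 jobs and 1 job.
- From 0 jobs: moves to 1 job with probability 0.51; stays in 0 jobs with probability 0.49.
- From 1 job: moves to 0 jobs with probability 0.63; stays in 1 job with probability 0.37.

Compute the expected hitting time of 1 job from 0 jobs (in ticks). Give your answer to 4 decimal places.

Let t(s) be the expected number of ticks to first reach 1 job from state s, with t(1 job) = 0. Conditioning on the first tick:
t(0 jobs) = 1 + 0.49·t(0 jobs)
Solving: t(0 jobs) = 1.9608.
Expected ticks from 0 jobs to 1 job: 1.9608.

1.9608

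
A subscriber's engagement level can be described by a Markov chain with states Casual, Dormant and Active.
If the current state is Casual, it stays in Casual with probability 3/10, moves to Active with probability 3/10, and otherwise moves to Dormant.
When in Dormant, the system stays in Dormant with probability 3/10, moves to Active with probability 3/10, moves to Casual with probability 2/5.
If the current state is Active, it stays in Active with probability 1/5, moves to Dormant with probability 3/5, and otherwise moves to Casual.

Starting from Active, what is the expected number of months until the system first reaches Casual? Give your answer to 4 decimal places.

Let t(s) be the expected number of months to first reach Casual from state s, with t(Casual) = 0. Conditioning on the first month:
t(Dormant) = 1 + 0.3·t(Dormant) + 0.3·t(Active)
t(Active) = 1 + 0.6·t(Dormant) + 0.2·t(Active)
Solving: t(Dormant) = 2.8947, t(Active) = 3.4211.
Expected months from Active to Casual: 3.4211.

3.4211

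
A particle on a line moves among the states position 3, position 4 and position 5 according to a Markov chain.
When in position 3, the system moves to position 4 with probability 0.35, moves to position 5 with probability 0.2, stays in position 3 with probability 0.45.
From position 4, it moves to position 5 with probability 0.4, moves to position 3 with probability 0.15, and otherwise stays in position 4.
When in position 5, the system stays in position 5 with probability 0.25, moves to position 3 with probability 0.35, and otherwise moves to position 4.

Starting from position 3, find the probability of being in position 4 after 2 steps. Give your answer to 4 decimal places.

0.3950

Sum over the intermediate state after 1 step:
P = P(position 3→position 3)·P(position 3→position 4) + P(position 3→position 4)·P(position 4→position 4) + P(position 3→position 5)·P(position 5→position 4)
  = 0.45×0.35 + 0.35×0.45 + 0.2×0.4
  = 0.1575 + 0.1575 + 0.0800 = 0.3950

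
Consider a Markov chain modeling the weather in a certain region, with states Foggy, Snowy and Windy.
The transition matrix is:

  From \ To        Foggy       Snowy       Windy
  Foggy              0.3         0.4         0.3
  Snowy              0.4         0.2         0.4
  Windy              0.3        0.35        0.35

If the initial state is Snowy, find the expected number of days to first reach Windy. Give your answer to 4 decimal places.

2.7500

Let t(s) be the expected number of days to first reach Windy from state s, with t(Windy) = 0. Conditioning on the first day:
t(Foggy) = 1 + 0.3·t(Foggy) + 0.4·t(Snowy)
t(Snowy) = 1 + 0.4·t(Foggy) + 0.2·t(Snowy)
Solving: t(Foggy) = 3.0000, t(Snowy) = 2.7500.
Expected days from Snowy to Windy: 2.7500.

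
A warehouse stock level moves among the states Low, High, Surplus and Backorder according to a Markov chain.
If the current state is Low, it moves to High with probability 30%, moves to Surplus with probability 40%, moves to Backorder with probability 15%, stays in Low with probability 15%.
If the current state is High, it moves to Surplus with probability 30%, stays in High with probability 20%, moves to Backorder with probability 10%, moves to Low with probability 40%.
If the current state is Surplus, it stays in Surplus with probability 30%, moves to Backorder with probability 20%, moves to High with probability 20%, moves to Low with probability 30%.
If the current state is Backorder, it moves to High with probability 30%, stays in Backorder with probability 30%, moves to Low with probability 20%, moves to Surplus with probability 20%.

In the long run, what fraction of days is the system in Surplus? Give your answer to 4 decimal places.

Let the stationary distribution be π with π = πP and π_1 + π_2 + π_3 + π_4 = 1.
π_1 = 0.15·π_1 + 0.4·π_2 + 0.3·π_3 + 0.2·π_4
π_2 = 0.3·π_1 + 0.2·π_2 + 0.2·π_3 + 0.3·π_4
π_3 = 0.4·π_1 + 0.3·π_2 + 0.3·π_3 + 0.2·π_4
Solving with the normalization constraint gives π = (0.2665, 0.2447, 0.3086, 0.1802).
So the stationary probability of Surplus is 0.3086.

0.3086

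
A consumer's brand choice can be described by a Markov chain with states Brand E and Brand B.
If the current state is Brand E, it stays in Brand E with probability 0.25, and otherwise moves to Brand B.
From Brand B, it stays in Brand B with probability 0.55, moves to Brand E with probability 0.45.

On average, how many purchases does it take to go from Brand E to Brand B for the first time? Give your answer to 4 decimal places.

1.3333

Let t(s) be the expected number of purchases to first reach Brand B from state s, with t(Brand B) = 0. Conditioning on the first purchase:
t(Brand E) = 1 + 0.25·t(Brand E)
Solving: t(Brand E) = 1.3333.
Expected purchases from Brand E to Brand B: 1.3333.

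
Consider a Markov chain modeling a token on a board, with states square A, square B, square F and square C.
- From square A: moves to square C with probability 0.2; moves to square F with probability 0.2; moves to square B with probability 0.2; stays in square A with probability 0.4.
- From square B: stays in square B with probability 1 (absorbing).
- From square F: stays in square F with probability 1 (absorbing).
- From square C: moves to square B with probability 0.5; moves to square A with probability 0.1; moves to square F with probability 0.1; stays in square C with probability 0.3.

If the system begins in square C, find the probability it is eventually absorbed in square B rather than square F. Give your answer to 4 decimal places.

0.8000

Let h(s) be the probability of absorption at square B starting from transient state s. Then h(square B) = 1 and h(square F) = 0. By first-step analysis:
h(square A) = 0.4·h(square A) + 0.2·1 + 0.2·0 + 0.2·h(square C)
h(square C) = 0.1·h(square A) + 0.5·1 + 0.1·0 + 0.3·h(square C)
Solving: h(square A) = 0.6000, h(square C) = 0.8000.
Starting from square C, the probability is 0.8000.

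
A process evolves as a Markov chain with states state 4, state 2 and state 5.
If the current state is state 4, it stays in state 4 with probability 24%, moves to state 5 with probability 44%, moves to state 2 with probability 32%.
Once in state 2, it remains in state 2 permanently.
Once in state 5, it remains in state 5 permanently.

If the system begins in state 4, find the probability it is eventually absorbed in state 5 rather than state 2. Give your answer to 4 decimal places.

0.5789

Let h(s) be the probability of absorption at state 5 starting from transient state s. Then h(state 5) = 1 and h(state 2) = 0. By first-step analysis:
h(state 4) = 0.24·h(state 4) + 0.32·0 + 0.44·1
Solving: h(state 4) = 0.5789.
Starting from state 4, the probability is 0.5789.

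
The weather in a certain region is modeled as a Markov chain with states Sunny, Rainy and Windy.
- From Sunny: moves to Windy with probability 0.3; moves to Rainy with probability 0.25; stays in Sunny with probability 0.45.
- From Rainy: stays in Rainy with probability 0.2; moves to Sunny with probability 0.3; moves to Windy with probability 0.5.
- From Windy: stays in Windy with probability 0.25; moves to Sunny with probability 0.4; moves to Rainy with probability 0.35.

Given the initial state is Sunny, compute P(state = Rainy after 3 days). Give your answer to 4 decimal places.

0.2701

Propagate the distribution vector 3 days from Sunny.
After 0 days: (1.0000, 0.0000, 0.0000)
After 1 day: (0.4500, 0.2500, 0.3000)
After 2 days: (0.3975, 0.2675, 0.3350)
After 3 days: (0.3931, 0.2701, 0.3368)
P(in Rainy after 3 days) = 0.2701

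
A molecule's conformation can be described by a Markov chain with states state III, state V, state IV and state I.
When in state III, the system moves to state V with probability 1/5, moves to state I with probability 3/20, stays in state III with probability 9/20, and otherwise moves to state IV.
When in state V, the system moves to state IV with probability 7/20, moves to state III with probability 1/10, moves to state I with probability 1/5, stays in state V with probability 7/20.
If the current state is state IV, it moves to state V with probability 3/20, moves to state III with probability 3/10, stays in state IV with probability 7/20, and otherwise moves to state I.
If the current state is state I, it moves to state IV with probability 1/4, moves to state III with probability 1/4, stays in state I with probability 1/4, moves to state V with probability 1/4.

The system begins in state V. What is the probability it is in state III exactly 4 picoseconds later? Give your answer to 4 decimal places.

Propagate the distribution vector 4 picoseconds from state V.
After 0 picoseconds: (0.0000, 1.0000, 0.0000, 0.0000)
After 1 picosecond: (0.1000, 0.3500, 0.3500, 0.2000)
After 2 picoseconds: (0.2350, 0.2450, 0.3150, 0.2050)
After 3 picoseconds: (0.2760, 0.2313, 0.2943, 0.1985)
After 4 picoseconds: (0.2852, 0.2299, 0.2888, 0.1961)
P(in state III after 4 picoseconds) = 0.2852

0.2852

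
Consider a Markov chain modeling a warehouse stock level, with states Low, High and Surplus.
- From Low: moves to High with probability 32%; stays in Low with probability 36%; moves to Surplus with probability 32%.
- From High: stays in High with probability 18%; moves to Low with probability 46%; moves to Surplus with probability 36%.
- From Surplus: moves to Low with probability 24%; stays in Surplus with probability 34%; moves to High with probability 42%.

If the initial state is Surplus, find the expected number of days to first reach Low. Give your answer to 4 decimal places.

Let t(s) be the expected number of days to first reach Low from state s, with t(Low) = 0. Conditioning on the first day:
t(High) = 1 + 0.18·t(High) + 0.36·t(Surplus)
t(Surplus) = 1 + 0.42·t(High) + 0.34·t(Surplus)
Solving: t(High) = 2.6154, t(Surplus) = 3.1795.
Expected days from Surplus to Low: 3.1795.

3.1795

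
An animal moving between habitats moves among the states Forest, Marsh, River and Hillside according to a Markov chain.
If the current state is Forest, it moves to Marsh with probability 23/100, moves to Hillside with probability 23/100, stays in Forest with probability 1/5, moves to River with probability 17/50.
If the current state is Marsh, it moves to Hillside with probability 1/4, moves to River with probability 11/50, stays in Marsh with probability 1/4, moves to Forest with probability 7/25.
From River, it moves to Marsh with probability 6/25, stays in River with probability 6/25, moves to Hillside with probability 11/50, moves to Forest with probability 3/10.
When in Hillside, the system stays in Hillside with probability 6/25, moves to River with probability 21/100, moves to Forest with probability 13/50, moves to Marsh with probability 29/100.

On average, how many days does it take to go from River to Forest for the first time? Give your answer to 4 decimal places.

3.5011

Let t(s) be the expected number of days to first reach Forest from state s, with t(Forest) = 0. Conditioning on the first day:
t(Marsh) = 1 + 0.25·t(Marsh) + 0.22·t(River) + 0.25·t(Hillside)
t(River) = 1 + 0.24·t(Marsh) + 0.24·t(River) + 0.22·t(Hillside)
t(Hillside) = 1 + 0.29·t(Marsh) + 0.21·t(River) + 0.24·t(Hillside)
Solving: t(Marsh) = 3.5763, t(River) = 3.5011, t(Hillside) = 3.6478.
Expected days from River to Forest: 3.5011.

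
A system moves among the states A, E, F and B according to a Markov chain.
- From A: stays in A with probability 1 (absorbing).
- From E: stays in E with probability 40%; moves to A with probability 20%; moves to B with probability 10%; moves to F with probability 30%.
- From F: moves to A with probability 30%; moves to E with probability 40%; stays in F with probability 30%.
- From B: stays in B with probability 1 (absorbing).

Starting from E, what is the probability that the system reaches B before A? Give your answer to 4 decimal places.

Let h(s) be the probability of absorption at B starting from transient state s. Then h(B) = 1 and h(A) = 0. By first-step analysis:
h(E) = 0.2·0 + 0.4·h(E) + 0.3·h(F) + 0.1·1
h(F) = 0.3·0 + 0.4·h(E) + 0.3·h(F)
Solving: h(E) = 0.2333, h(F) = 0.1333.
Starting from E, the probability is 0.2333.

0.2333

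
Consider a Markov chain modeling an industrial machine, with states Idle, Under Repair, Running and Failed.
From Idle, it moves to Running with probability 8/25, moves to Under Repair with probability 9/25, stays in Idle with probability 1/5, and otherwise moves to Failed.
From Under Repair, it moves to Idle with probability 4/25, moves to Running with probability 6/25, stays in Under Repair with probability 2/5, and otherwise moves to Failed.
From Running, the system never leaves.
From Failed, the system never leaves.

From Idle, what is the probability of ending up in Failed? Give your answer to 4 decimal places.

0.3409

Let h(s) be the probability of absorption at Failed starting from transient state s. Then h(Failed) = 1 and h(Running) = 0. By first-step analysis:
h(Idle) = 0.2·h(Idle) + 0.36·h(Under Repair) + 0.32·0 + 0.12·1
h(Under Repair) = 0.16·h(Idle) + 0.4·h(Under Repair) + 0.24·0 + 0.2·1
Solving: h(Idle) = 0.3409, h(Under Repair) = 0.4242.
Starting from Idle, the probability is 0.3409.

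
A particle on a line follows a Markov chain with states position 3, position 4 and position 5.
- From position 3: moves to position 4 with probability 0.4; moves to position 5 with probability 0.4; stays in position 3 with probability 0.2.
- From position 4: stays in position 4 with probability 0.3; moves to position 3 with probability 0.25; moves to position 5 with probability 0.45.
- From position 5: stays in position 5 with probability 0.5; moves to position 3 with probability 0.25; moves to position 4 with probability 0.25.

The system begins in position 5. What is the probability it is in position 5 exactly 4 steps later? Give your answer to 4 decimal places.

Propagate the distribution vector 4 steps from position 5.
After 0 steps: (0.0000, 0.0000, 1.0000)
After 1 step: (0.2500, 0.2500, 0.5000)
After 2 steps: (0.2375, 0.3000, 0.4625)
After 3 steps: (0.2381, 0.3006, 0.4613)
After 4 steps: (0.2381, 0.3008, 0.4612)
P(in position 5 after 4 steps) = 0.4612

0.4612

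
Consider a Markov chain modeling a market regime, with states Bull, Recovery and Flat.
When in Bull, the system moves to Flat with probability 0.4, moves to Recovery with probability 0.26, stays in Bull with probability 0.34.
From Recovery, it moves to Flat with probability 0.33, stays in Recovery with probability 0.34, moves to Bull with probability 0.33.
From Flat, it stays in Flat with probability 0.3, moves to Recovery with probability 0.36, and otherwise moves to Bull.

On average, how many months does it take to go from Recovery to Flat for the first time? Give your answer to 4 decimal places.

2.8302

Let t(s) be the expected number of months to first reach Flat from state s, with t(Flat) = 0. Conditioning on the first month:
t(Bull) = 1 + 0.34·t(Bull) + 0.26·t(Recovery)
t(Recovery) = 1 + 0.33·t(Bull) + 0.34·t(Recovery)
Solving: t(Bull) = 2.6301, t(Recovery) = 2.8302.
Expected months from Recovery to Flat: 2.8302.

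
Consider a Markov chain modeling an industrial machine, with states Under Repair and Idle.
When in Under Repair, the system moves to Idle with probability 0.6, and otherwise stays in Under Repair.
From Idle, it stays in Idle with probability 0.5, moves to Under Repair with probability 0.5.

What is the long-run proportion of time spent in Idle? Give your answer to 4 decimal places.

Let the stationary distribution be π with π = πP and π_1 + π_2 = 1.
π_1 = 0.4·π_1 + 0.5·π_2
Solving with the normalization constraint gives π = (0.4545, 0.5455).
So the stationary probability of Idle is 0.5455.

0.5455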